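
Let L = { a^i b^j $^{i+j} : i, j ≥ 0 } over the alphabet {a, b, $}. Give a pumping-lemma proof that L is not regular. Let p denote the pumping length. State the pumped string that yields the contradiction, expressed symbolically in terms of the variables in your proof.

a^{p+k} b^p $^{2p}

Suppose for contradiction that L is regular, and let p be the pumping length.
Take w = a^p b^p $^{2p} ∈ L (with i=j=p, i+j=2p), |w| = 4p ≥ p.
Write w = xyz as guaranteed by the lemma, with |xy| ≤ p and |y| ≥ 1.
The first p characters of w are a's, so xy (and hence y) consists only of a's. Write y = a^k, 1 ≤ k ≤ p.
Consider xy^2z = a^{p+k} b^p $^{2p}. Now the a- and b-counts sum to 2p+k, but the $-count is 2p ≠ 2p+k. So xy^2z ∉ L.
Contradiction. Therefore L is not regular.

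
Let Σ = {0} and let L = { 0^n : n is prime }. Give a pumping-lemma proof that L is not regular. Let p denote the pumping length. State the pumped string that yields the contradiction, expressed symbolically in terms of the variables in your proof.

Suppose for contradiction that L is regular, and let p be the pumping length.
Let q be a prime with q ≥ p+2 (infinitely many primes exist), and take w = 0^q ∈ L with |w| = q ≥ p.
By the pumping lemma, w = xyz with |xy| ≤ p and y is nonempty.
Then y = 0^k for some k with 1 ≤ k ≤ p.
Since 1 ≤ k ≤ p, |xz| = q-k. Pump with i = q+1: |xy^{q+1}z| = (q-k)+(q+1)k = q+qk = q(1+k), which is composite (both factors ≥ 2). So xy^{q+1}z = 0^{q(1+k)} ∉ L.
This is a contradiction; hence L is not regular.

0^{q(1+k)}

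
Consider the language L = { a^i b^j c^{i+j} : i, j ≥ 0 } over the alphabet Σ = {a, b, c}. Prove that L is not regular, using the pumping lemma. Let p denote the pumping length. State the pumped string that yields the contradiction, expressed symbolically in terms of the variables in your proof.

a^{p+k} b^p c^{2p}

Assume L is regular; let p be its pumping constant.
Take w = a^p b^p c^{2p} ∈ L (with i=j=p, i+j=2p), |w| = 4p ≥ p.
Write w = xyz as guaranteed by the lemma, with |xy| ≤ p and |y| ≥ 1.
The first p characters of w are a's, so xy (and hence y) consists only of a's. Write y = a^k, 1 ≤ k ≤ p.
Consider xy^2z = a^{p+k} b^p c^{2p}. Now the a- and b-counts sum to 2p+k, but the c-count is 2p ≠ 2p+k. So xy^2z ∉ L.
This contradicts the pumping lemma, so L is not regular.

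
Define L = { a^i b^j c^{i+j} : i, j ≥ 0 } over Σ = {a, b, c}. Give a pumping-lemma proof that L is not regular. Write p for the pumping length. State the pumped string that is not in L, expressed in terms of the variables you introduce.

Toward a contradiction, assume L is regular with pumping length p.
Take w = a^p b^p c^{2p} ∈ L (with i=j=p, i+j=2p), |w| = 4p ≥ p.
Write w = xyz as guaranteed by the lemma, with |xy| ≤ p and |y| ≥ 1.
Because |xy| ≤ p and w begins with p copies of a, we have y = a^k with 1 ≤ k ≤ p.
Consider xy^2z = a^{p+k} b^p c^{2p}. Now the a- and b-counts sum to 2p+k, but the c-count is 2p ≠ 2p+k. So xy^2z ∉ L.
This contradicts the pumping lemma, so L is not regular.

a^{p+k} b^p c^{2p}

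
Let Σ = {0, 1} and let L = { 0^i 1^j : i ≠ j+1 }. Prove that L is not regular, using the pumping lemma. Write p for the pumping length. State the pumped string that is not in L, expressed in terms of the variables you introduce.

0^{p+p!} 1^{p+p!-1}

Suppose for contradiction that L is regular, and let p be the pumping length.
Choose w = 0^p 1^{p+p!-1}. Since p ≠ (p+p!-1)+1 = p+p!, w ∈ L; and |w| ≥ p.
Write w = xyz as guaranteed by the lemma, with |xy| ≤ p and y is nonempty.
The first p characters of w are 0's, so xy (and hence y) consists only of 0's. Write y = 0^k, 1 ≤ k ≤ p.
Since 1 ≤ k ≤ p, k divides p!; set t = 1 + p!/k. Then xy^t z has p + (p!/k)·k = p + p! copies of 0. Now the 0-count is p+p! and (1-count)+1 = (p+p!-1)+1 = p+p!, so i ≠ j+1 fails. So xy^t z = 0^{p+p!} 1^{p+p!-1} ∉ L.
This is a contradiction; hence L is not regular.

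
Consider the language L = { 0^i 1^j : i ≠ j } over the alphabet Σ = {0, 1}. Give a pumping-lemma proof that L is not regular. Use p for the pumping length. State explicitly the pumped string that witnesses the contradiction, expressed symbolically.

Assume L is regular. Let p be the pumping length given by the pumping lemma.
Choose w = 0^p 1^{p+p!}. Since p ≠ p+p!, w ∈ L; and |w| ≥ p.
By the pumping lemma, w = xyz with |xy| ≤ p and |y| ≥ 1.
The first p characters of w are 0's, so xy (and hence y) consists only of 0's. Write y = 0^k, 1 ≤ k ≤ p.
Since 1 ≤ k ≤ p, k divides p!; set t = 1 + p!/k. Then xy^t z has p + (p!/k)·k = p + p! copies of 0. Now the 0-count equals the 1-count, so i ≠ j fails. So xy^t z = 0^{p+p!} 1^{p+p!} ∉ L.
This is a contradiction; hence L is not regular.

0^{p+p!} 1^{p+p!}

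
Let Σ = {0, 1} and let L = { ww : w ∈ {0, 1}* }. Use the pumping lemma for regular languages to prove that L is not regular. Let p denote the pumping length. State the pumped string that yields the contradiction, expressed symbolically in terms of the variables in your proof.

Toward a contradiction, assume L is regular with pumping length p.
Take w = 0^p 1^p 0^p 1^p = uu where u = 0^p1^p; then w ∈ L and |w| = 4p ≥ p.
By the pumping lemma, w = xyz with |xy| ≤ p and |y| > 0.
Because |xy| ≤ p and w begins with p copies of 0, we have y = 0^k with 1 ≤ k ≤ p.
Pump with i = 2: xy^2z = 0^{p+k} 1^p 0^p 1^p, of length 4p+k. Suppose this equals vv. The string starts with 0 and ends with 1, so v does too; thus the boundary between the two copies of v is a 1→0 transition. There is exactly one such transition, at position 2p+k, so |v| = 2p+k and |vv| = 4p+2k ≠ 4p+k since k ≥ 1. So xy^2z ∉ L.
This is a contradiction; hence L is not regular.

0^{p+k} 1^p 0^p 1^p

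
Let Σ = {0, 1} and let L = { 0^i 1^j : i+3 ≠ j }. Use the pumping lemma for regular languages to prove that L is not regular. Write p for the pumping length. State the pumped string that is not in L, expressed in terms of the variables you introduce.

0^{p+p!} 1^{p+p!+3}

Toward a contradiction, assume L is regular with pumping length p.
Choose w = 0^p 1^{p+p!+3}. Since p ≠ (p+p!+3)-3 = p+p!, w ∈ L; and |w| ≥ p.
By the pumping lemma, w = xyz with |xy| ≤ p and |y| ≥ 1.
The first p characters of w are 0's, so xy (and hence y) consists only of 0's. Write y = 0^k, 1 ≤ k ≤ p.
Since 1 ≤ k ≤ p, k divides p!; set t = 1 + p!/k. Then xy^t z has p + (p!/k)·k = p + p! copies of 0. Now the 0-count is p+p! and (1-count)-3 = (p+p!+3)-3 = p+p!, so i+3 ≠ j fails. So xy^t z = 0^{p+p!} 1^{p+p!+3} ∉ L.
This is a contradiction; hence L is not regular.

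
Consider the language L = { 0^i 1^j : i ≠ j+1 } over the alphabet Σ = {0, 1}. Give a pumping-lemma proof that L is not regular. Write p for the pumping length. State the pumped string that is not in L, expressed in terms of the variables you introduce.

0^{p+p!} 1^{p+p!-1}

Toward a contradiction, assume L is regular with pumping length p.
Choose w = 0^p 1^{p+p!-1}. Since p ≠ (p+p!-1)+1 = p+p!, w ∈ L; and |w| ≥ p.
By the pumping lemma, w = xyz with |xy| ≤ p and |y| > 0.
Because |xy| ≤ p and w begins with p copies of 0, we have y = 0^k with 1 ≤ k ≤ p.
Since 1 ≤ k ≤ p, k divides p!; set t = 1 + p!/k. Then xy^t z has p + (p!/k)·k = p + p! copies of 0. Now the 0-count is p+p! and (1-count)+1 = (p+p!-1)+1 = p+p!, so i ≠ j+1 fails. So xy^t z = 0^{p+p!} 1^{p+p!-1} ∉ L.
Contradiction. Therefore L is not regular.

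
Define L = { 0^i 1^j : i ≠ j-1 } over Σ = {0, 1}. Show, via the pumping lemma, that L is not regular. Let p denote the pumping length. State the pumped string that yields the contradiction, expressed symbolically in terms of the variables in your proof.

Toward a contradiction, assume L is regular with pumping length p.
Choose w = 0^p 1^{p+p!+1}. Since p ≠ (p+p!+1)-1 = p+p!, w ∈ L; and |w| ≥ p.
By the pumping lemma, w = xyz with |xy| ≤ p and y is nonempty.
Because |xy| ≤ p and w begins with p copies of 0, we have y = 0^k with 1 ≤ k ≤ p.
Since 1 ≤ k ≤ p, k divides p!; set t = 1 + p!/k. Then xy^t z has p + (p!/k)·k = p + p! copies of 0. Now the 0-count is p+p! and (1-count)-1 = (p+p!+1)-1 = p+p!, so i ≠ j-1 fails. So xy^t z = 0^{p+p!} 1^{p+p!+1} ∉ L.
This contradicts the pumping lemma, so L is not regular.

0^{p+p!} 1^{p+p!+1}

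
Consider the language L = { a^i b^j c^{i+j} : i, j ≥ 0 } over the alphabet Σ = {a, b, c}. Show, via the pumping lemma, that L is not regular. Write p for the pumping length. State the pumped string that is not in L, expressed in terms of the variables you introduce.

Suppose for contradiction that L is regular, and let p be the pumping length.
Take w = a^p b^p c^{2p} ∈ L (with i=j=p, i+j=2p), |w| = 4p ≥ p.
Write w = xyz as guaranteed by the lemma, with |xy| ≤ p and |y| ≥ 1.
The first p characters of w are a's, so xy (and hence y) consists only of a's. Write y = a^k, 1 ≤ k ≤ p.
Consider xy^2z = a^{p+k} b^p c^{2p}. Now the a- and b-counts sum to 2p+k, but the c-count is 2p ≠ 2p+k. So xy^2z ∉ L.
This contradicts the pumping lemma, so L is not regular.

a^{p+k} b^p c^{2p}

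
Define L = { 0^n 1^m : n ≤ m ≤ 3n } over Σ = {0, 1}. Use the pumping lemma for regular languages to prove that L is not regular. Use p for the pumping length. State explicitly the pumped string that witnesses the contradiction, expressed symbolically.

Assume L is regular. Let p be the pumping length given by the pumping lemma.
Take w = 0^p 1^p ∈ L (since p ≤ p ≤ 3p), with |w| = 2p ≥ p.
The pumping lemma gives a decomposition w = xyz where |xy| ≤ p and y is nonempty.
The first p characters of w are 0's, so xy (and hence y) consists only of 0's. Write y = 0^k, 1 ≤ k ≤ p.
Pump with i = 2: xy^2z = 0^{p+k} 1^p. Now n = p+k > p = m, so the condition n ≤ m fails. Thus xy^2z ∉ L.
This is a contradiction; hence L is not regular.

0^{p+k} 1^p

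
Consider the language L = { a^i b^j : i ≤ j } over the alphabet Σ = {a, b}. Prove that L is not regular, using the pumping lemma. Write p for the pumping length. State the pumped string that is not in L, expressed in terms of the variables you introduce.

Toward a contradiction, assume L is regular with pumping length p.
Choose w = a^p b^p ∈ L, with |w| = 2p ≥ p.
Write w = xyz as guaranteed by the lemma, with |xy| ≤ p and |y| ≥ 1.
Since the first p symbols of w are all a's and |xy| ≤ p, y lies entirely in the leading a-block: y = a^k for some k with 1 ≤ k ≤ p.
Consider xy^2z = a^{p+k} b^p. Since k ≥ 1, the a-count p+k exceeds the b-count p, so i ≤ j fails; thus xy^2z ∉ L.
This is a contradiction; hence L is not regular.

a^{p+k} b^p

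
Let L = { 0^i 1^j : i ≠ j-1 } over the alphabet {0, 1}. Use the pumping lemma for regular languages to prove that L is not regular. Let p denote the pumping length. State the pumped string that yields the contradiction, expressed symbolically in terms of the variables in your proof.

0^{p+p!} 1^{p+p!+1}

Suppose for contradiction that L is regular, and let p be the pumping length.
Choose w = 0^p 1^{p+p!+1}. Since p ≠ (p+p!+1)-1 = p+p!, w ∈ L; and |w| ≥ p.
The pumping lemma gives a decomposition w = xyz where |xy| ≤ p and y is nonempty.
The first p characters of w are 0's, so xy (and hence y) consists only of 0's. Write y = 0^k, 1 ≤ k ≤ p.
Since 1 ≤ k ≤ p, k divides p!; set t = 1 + p!/k. Then xy^t z has p + (p!/k)·k = p + p! copies of 0. Now the 0-count is p+p! and (1-count)-1 = (p+p!+1)-1 = p+p!, so i ≠ j-1 fails. So xy^t z = 0^{p+p!} 1^{p+p!+1} ∉ L.
This is a contradiction; hence L is not regular.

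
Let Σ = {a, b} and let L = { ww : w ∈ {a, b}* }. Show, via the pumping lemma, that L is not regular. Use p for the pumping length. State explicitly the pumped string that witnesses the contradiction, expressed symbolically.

Assume L is regular. Let p be the pumping length given by the pumping lemma.
Take w = a^p b^p a^p b^p = uu where u = a^pb^p; then w ∈ L and |w| = 4p ≥ p.
By the pumping lemma, w = xyz with |xy| ≤ p and y is nonempty.
Because |xy| ≤ p and w begins with p copies of a, we have y = a^k with 1 ≤ k ≤ p.
Pump with i = 2: xy^2z = a^{p+k} b^p a^p b^p, of length 4p+k. Suppose this equals vv. The string starts with a and ends with b, so v does too; thus the boundary between the two copies of v is a b→a transition. There is exactly one such transition, at position 2p+k, so |v| = 2p+k and |vv| = 4p+2k ≠ 4p+k since k ≥ 1. So xy^2z ∉ L.
This is a contradiction; hence L is not regular.

a^{p+k} b^p a^p b^p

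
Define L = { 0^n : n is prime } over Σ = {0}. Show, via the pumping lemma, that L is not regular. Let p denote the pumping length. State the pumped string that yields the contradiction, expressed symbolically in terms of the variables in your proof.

0^{q(1+k)}

Suppose for contradiction that L is regular, and let p be the pumping length.
Let q be a prime with q ≥ p+2 (infinitely many primes exist), and take w = 0^q ∈ L with |w| = q ≥ p.
By the pumping lemma, w = xyz with |xy| ≤ p and |y| ≥ 1.
Then y = 0^k for some k with 1 ≤ k ≤ p.
Since 1 ≤ k ≤ p, |xz| = q-k. Pump with i = q+1: |xy^{q+1}z| = (q-k)+(q+1)k = q+qk = q(1+k), which is composite (both factors ≥ 2). So xy^{q+1}z = 0^{q(1+k)} ∉ L.
Contradiction. Therefore L is not regular.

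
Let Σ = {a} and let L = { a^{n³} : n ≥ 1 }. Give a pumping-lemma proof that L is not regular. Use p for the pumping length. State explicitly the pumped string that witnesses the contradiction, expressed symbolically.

a^{p³+k}

Suppose for contradiction that L is regular, and let p be the pumping length.
Take w = a^{p³} ∈ L with |w| = p³ ≥ p.
By the pumping lemma, w = xyz with |xy| ≤ p and |y| > 0.
Then y = a^k for some k with 1 ≤ k ≤ p.
Pump with i = 2: xy^2z = a^{p³+k}. Since 1 ≤ k ≤ p, p³ < p³+k ≤ p³+p < p³+3p²+3p+1 = (p+1)³, so p³+k is not a perfect cube. So xy^2z ∉ L.
This is a contradiction; hence L is not regular.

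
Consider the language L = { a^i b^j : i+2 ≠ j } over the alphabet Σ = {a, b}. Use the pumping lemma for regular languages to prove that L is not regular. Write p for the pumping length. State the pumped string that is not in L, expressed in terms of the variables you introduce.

Suppose for contradiction that L is regular, and let p be the pumping length.
Choose w = a^p b^{p+p!+2}. Since p ≠ (p+p!+2)-2 = p+p!, w ∈ L; and |w| ≥ p.
By the pumping lemma, w = xyz with |xy| ≤ p and |y| > 0.
Since the first p symbols of w are all a's and |xy| ≤ p, y lies entirely in the leading a-block: y = a^k for some k with 1 ≤ k ≤ p.
Since 1 ≤ k ≤ p, k divides p!; set t = 1 + p!/k. Then xy^t z has p + (p!/k)·k = p + p! copies of a. Now the a-count is p+p! and (b-count)-2 = (p+p!+2)-2 = p+p!, so i+2 ≠ j fails. So xy^t z = a^{p+p!} b^{p+p!+2} ∉ L.
This is a contradiction; hence L is not regular.

a^{p+p!} b^{p+p!+2}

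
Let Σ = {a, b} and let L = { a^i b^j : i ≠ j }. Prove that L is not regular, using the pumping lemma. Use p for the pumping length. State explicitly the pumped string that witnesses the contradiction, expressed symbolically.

a^{p+p!} b^{p+p!}

Suppose for contradiction that L is regular, and let p be the pumping length.
Choose w = a^p b^{p+p!}. Since p ≠ p+p!, w ∈ L; and |w| ≥ p.
By the pumping lemma, w = xyz with |xy| ≤ p and y is nonempty.
The first p characters of w are a's, so xy (and hence y) consists only of a's. Write y = a^k, 1 ≤ k ≤ p.
Since 1 ≤ k ≤ p, k divides p!; set t = 1 + p!/k. Then xy^t z has p + (p!/k)·k = p + p! copies of a. Now the a-count equals the b-count, so i ≠ j fails. So xy^t z = a^{p+p!} b^{p+p!} ∉ L.
This is a contradiction; hence L is not regular.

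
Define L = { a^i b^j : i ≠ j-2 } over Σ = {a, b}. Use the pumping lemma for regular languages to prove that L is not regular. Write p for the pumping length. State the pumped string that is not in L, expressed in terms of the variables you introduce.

Assume L is regular; let p be its pumping constant.
Choose w = a^p b^{p+p!+2}. Since p ≠ (p+p!+2)-2 = p+p!, w ∈ L; and |w| ≥ p.
By the pumping lemma, w = xyz with |xy| ≤ p and |y| > 0.
Because |xy| ≤ p and w begins with p copies of a, we have y = a^k with 1 ≤ k ≤ p.
Since 1 ≤ k ≤ p, k divides p!; set t = 1 + p!/k. Then xy^t z has p + (p!/k)·k = p + p! copies of a. Now the a-count is p+p! and (b-count)-2 = (p+p!+2)-2 = p+p!, so i ≠ j-2 fails. So xy^t z = a^{p+p!} b^{p+p!+2} ∉ L.
Contradiction. Therefore L is not regular.

a^{p+p!} b^{p+p!+2}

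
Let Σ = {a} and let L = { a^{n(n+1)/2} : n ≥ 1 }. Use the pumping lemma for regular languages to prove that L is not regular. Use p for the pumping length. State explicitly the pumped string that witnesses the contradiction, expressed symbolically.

Suppose for contradiction that L is regular, and let p be the pumping length.
Take w = a^{p(p+1)/2} ∈ L with |w| = p(p+1)/2 ≥ p.
Write w = xyz as guaranteed by the lemma, with |xy| ≤ p and |y| > 0.
Then y = a^k for some k with 1 ≤ k ≤ p.
Pump with i = 2: xy^2z = a^{p(p+1)/2+k}. Since 1 ≤ k ≤ p, p(p+1)/2 < p(p+1)/2+k ≤ p(p+1)/2+p < (p+1)(p+2)/2, so p(p+1)/2+k is strictly between consecutive triangular numbers. So xy^2z ∉ L.
This contradicts the pumping lemma, so L is not regular.

a^{p(p+1)/2+k}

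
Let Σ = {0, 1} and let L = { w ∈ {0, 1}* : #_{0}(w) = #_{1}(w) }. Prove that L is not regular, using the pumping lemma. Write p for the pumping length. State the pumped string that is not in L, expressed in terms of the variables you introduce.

Toward a contradiction, assume L is regular with pumping length p.
Choose w = 0^p 1^p ∈ L with |w| = 2p ≥ p.
By the pumping lemma, w = xyz with |xy| ≤ p and y is nonempty.
Since the first p symbols of w are all 0's and |xy| ≤ p, y lies entirely in the leading 0-block: y = 0^k for some k with 1 ≤ k ≤ p.
Pump with i = 2: xy^2z = 0^{p+k} 1^p has p+k occurrences of 0 but only p of 1. Since k ≥ 1 the counts differ, so xy^2z ∉ L.
This contradicts the pumping lemma, so L is not regular.

0^{p+k} 1^p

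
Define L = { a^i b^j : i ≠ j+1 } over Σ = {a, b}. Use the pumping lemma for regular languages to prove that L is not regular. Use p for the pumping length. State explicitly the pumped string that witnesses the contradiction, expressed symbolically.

Suppose for contradiction that L is regular, and let p be the pumping length.
Choose w = a^p b^{p+p!-1}. Since p ≠ (p+p!-1)+1 = p+p!, w ∈ L; and |w| ≥ p.
The pumping lemma gives a decomposition w = xyz where |xy| ≤ p and |y| > 0.
The first p characters of w are a's, so xy (and hence y) consists only of a's. Write y = a^k, 1 ≤ k ≤ p.
Since 1 ≤ k ≤ p, k divides p!; set t = 1 + p!/k. Then xy^t z has p + (p!/k)·k = p + p! copies of a. Now the a-count is p+p! and (b-count)+1 = (p+p!-1)+1 = p+p!, so i ≠ j+1 fails. So xy^t z = a^{p+p!} b^{p+p!-1} ∉ L.
This contradicts the pumping lemma, so L is not regular.

a^{p+p!} b^{p+p!-1}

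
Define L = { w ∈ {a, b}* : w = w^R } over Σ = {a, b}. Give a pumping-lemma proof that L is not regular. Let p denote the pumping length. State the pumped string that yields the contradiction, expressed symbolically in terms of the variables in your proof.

Toward a contradiction, assume L is regular with pumping length p.
Take w = a^p b a^p, a palindrome of length 2p+1 ≥ p.
The pumping lemma gives a decomposition w = xyz where |xy| ≤ p and |y| ≥ 1.
Since the first p symbols of w are all a's and |xy| ≤ p, y lies entirely in the leading a-block: y = a^k for some k with 1 ≤ k ≤ p.
Pump with i = 2: xy^2z = a^{p+k} b a^p. Its reverse is a^p b a^{p+k}, which differs from xy^2z since k ≥ 1. So xy^2z is not a palindrome and xy^2z ∉ L.
This contradicts the pumping lemma, so L is not regular.

a^{p+k} b a^p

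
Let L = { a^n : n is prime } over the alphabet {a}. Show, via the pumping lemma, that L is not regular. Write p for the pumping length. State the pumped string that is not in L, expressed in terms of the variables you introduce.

a^{q(1+k)}

Suppose for contradiction that L is regular, and let p be the pumping length.
Let q be a prime with q ≥ p+2 (infinitely many primes exist), and take w = a^q ∈ L with |w| = q ≥ p.
The pumping lemma gives a decomposition w = xyz where |xy| ≤ p and y is nonempty.
Then y = a^k for some k with 1 ≤ k ≤ p.
Since 1 ≤ k ≤ p, |xz| = q-k. Pump with i = q+1: |xy^{q+1}z| = (q-k)+(q+1)k = q+qk = q(1+k), which is composite (both factors ≥ 2). So xy^{q+1}z = a^{q(1+k)} ∉ L.
This contradicts the pumping lemma, so L is not regular.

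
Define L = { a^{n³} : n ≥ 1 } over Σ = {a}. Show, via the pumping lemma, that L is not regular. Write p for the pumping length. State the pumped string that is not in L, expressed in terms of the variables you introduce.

a^{p³+k}

Assume L is regular. Let p be the pumping length given by the pumping lemma.
Take w = a^{p³} ∈ L with |w| = p³ ≥ p.
The pumping lemma gives a decomposition w = xyz where |xy| ≤ p and |y| > 0.
Then y = a^k for some k with 1 ≤ k ≤ p.
Pump with i = 2: xy^2z = a^{p³+k}. Since 1 ≤ k ≤ p, p³ < p³+k ≤ p³+p < p³+3p²+3p+1 = (p+1)³, so p³+k is not a perfect cube. So xy^2z ∉ L.
This contradicts the pumping lemma, so L is not regular.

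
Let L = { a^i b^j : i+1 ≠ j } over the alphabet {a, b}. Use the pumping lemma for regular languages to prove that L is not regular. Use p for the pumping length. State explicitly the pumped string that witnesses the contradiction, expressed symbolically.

a^{p+p!} b^{p+p!+1}

Assume L is regular; let p be its pumping constant.
Choose w = a^p b^{p+p!+1}. Since p ≠ (p+p!+1)-1 = p+p!, w ∈ L; and |w| ≥ p.
Write w = xyz as guaranteed by the lemma, with |xy| ≤ p and |y| > 0.
The first p characters of w are a's, so xy (and hence y) consists only of a's. Write y = a^k, 1 ≤ k ≤ p.
Since 1 ≤ k ≤ p, k divides p!; set t = 1 + p!/k. Then xy^t z has p + (p!/k)·k = p + p! copies of a. Now the a-count is p+p! and (b-count)-1 = (p+p!+1)-1 = p+p!, so i+1 ≠ j fails. So xy^t z = a^{p+p!} b^{p+p!+1} ∉ L.
This contradicts the pumping lemma, so L is not regular.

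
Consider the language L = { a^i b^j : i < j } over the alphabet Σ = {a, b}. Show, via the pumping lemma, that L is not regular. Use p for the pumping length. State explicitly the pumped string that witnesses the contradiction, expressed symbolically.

Assume L is regular; let p be its pumping constant.
Choose w = a^p b^{p+1} ∈ L, with |w| = 2p+1 ≥ p.
Write w = xyz as guaranteed by the lemma, with |xy| ≤ p and |y| ≥ 1.
Since the first p symbols of w are all a's and |xy| ≤ p, y lies entirely in the leading a-block: y = a^k for some k with 1 ≤ k ≤ p.
Consider xy^2z = a^{p+k} b^{p+1}. Since k ≥ 1, the a-count p+k is at least p+1, so i < j fails; thus xy^2z ∉ L.
This is a contradiction; hence L is not regular.

a^{p+k} b^{p+1}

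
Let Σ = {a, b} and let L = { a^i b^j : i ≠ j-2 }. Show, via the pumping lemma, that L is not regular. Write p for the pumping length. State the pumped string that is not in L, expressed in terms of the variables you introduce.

a^{p+p!} b^{p+p!+2}

Assume L is regular. Let p be the pumping length given by the pumping lemma.
Choose w = a^p b^{p+p!+2}. Since p ≠ (p+p!+2)-2 = p+p!, w ∈ L; and |w| ≥ p.
Write w = xyz as guaranteed by the lemma, with |xy| ≤ p and |y| > 0.
The first p characters of w are a's, so xy (and hence y) consists only of a's. Write y = a^k, 1 ≤ k ≤ p.
Since 1 ≤ k ≤ p, k divides p!; set t = 1 + p!/k. Then xy^t z has p + (p!/k)·k = p + p! copies of a. Now the a-count is p+p! and (b-count)-2 = (p+p!+2)-2 = p+p!, so i ≠ j-2 fails. So xy^t z = a^{p+p!} b^{p+p!+2} ∉ L.
This contradicts the pumping lemma, so L is not regular.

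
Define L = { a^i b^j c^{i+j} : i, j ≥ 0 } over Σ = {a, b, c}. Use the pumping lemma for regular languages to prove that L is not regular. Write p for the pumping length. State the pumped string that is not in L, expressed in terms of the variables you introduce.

Assume L is regular. Let p be the pumping length given by the pumping lemma.
Take w = a^p b^p c^{2p} ∈ L (with i=j=p, i+j=2p), |w| = 4p ≥ p.
Write w = xyz as guaranteed by the lemma, with |xy| ≤ p and y is nonempty.
Since the first p symbols of w are all a's and |xy| ≤ p, y lies entirely in the leading a-block: y = a^k for some k with 1 ≤ k ≤ p.
Consider xy^2z = a^{p+k} b^p c^{2p}. Now the a- and b-counts sum to 2p+k, but the c-count is 2p ≠ 2p+k. So xy^2z ∉ L.
Contradiction. Therefore L is not regular.

a^{p+k} b^p c^{2p}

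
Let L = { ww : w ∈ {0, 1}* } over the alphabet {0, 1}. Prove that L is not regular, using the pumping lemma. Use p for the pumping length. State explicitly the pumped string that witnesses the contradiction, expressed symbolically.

Suppose for contradiction that L is regular, and let p be the pumping length.
Take w = 0^p 1^p 0^p 1^p = uu where u = 0^p1^p; then w ∈ L and |w| = 4p ≥ p.
By the pumping lemma, w = xyz with |xy| ≤ p and |y| > 0.
Since the first p symbols of w are all 0's and |xy| ≤ p, y lies entirely in the leading 0-block: y = 0^k for some k with 1 ≤ k ≤ p.
Pump with i = 2: xy^2z = 0^{p+k} 1^p 0^p 1^p, of length 4p+k. Suppose this equals vv. The string starts with 0 and ends with 1, so v does too; thus the boundary between the two copies of v is a 1→0 transition. There is exactly one such transition, at position 2p+k, so |v| = 2p+k and |vv| = 4p+2k ≠ 4p+k since k ≥ 1. So xy^2z ∉ L.
This is a contradiction; hence L is not regular.

0^{p+k} 1^p 0^p 1^p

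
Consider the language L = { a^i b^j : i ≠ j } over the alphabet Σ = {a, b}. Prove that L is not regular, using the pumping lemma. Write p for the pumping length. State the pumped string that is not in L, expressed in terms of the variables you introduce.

a^{p+p!} b^{p+p!}

Suppose for contradiction that L is regular, and let p be the pumping length.
Choose w = a^p b^{p+p!}. Since p ≠ p+p!, w ∈ L; and |w| ≥ p.
By the pumping lemma, w = xyz with |xy| ≤ p and |y| > 0.
Because |xy| ≤ p and w begins with p copies of a, we have y = a^k with 1 ≤ k ≤ p.
Since 1 ≤ k ≤ p, k divides p!; set t = 1 + p!/k. Then xy^t z has p + (p!/k)·k = p + p! copies of a. Now the a-count equals the b-count, so i ≠ j fails. So xy^t z = a^{p+p!} b^{p+p!} ∉ L.
This is a contradiction; hence L is not regular.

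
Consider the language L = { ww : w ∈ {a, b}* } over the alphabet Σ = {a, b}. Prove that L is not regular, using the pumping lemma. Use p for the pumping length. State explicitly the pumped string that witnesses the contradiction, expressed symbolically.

Toward a contradiction, assume L is regular with pumping length p.
Take w = a^p b^p a^p b^p = uu where u = a^pb^p; then w ∈ L and |w| = 4p ≥ p.
By the pumping lemma, w = xyz with |xy| ≤ p and y is nonempty.
Because |xy| ≤ p and w begins with p copies of a, we have y = a^k with 1 ≤ k ≤ p.
Pump with i = 2: xy^2z = a^{p+k} b^p a^p b^p, of length 4p+k. Suppose this equals vv. The string starts with a and ends with b, so v does too; thus the boundary between the two copies of v is a b→a transition. There is exactly one such transition, at position 2p+k, so |v| = 2p+k and |vv| = 4p+2k ≠ 4p+k since k ≥ 1. So xy^2z ∉ L.
This is a contradiction; hence L is not regular.

a^{p+k} b^p a^p b^p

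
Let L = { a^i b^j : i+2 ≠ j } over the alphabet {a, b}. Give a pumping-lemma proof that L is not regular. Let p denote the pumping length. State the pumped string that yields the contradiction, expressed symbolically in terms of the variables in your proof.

Assume L is regular. Let p be the pumping length given by the pumping lemma.
Choose w = a^p b^{p+p!+2}. Since p ≠ (p+p!+2)-2 = p+p!, w ∈ L; and |w| ≥ p.
By the pumping lemma, w = xyz with |xy| ≤ p and y is nonempty.
The first p characters of w are a's, so xy (and hence y) consists only of a's. Write y = a^k, 1 ≤ k ≤ p.
Since 1 ≤ k ≤ p, k divides p!; set t = 1 + p!/k. Then xy^t z has p + (p!/k)·k = p + p! copies of a. Now the a-count is p+p! and (b-count)-2 = (p+p!+2)-2 = p+p!, so i+2 ≠ j fails. So xy^t z = a^{p+p!} b^{p+p!+2} ∉ L.
This contradicts the pumping lemma, so L is not regular.

a^{p+p!} b^{p+p!+2}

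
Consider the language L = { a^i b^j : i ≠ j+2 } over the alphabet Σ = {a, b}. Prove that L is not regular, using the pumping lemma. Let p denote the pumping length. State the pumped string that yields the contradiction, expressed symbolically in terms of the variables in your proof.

a^{p+p!} b^{p+p!-2}

Assume L is regular. Let p be the pumping length given by the pumping lemma.
Choose w = a^p b^{p+p!-2}. Since p ≠ (p+p!-2)+2 = p+p!, w ∈ L; and |w| ≥ p.
Write w = xyz as guaranteed by the lemma, with |xy| ≤ p and |y| ≥ 1.
Because |xy| ≤ p and w begins with p copies of a, we have y = a^k with 1 ≤ k ≤ p.
Since 1 ≤ k ≤ p, k divides p!; set t = 1 + p!/k. Then xy^t z has p + (p!/k)·k = p + p! copies of a. Now the a-count is p+p! and (b-count)+2 = (p+p!-2)+2 = p+p!, so i ≠ j+2 fails. So xy^t z = a^{p+p!} b^{p+p!-2} ∉ L.
This is a contradiction; hence L is not regular.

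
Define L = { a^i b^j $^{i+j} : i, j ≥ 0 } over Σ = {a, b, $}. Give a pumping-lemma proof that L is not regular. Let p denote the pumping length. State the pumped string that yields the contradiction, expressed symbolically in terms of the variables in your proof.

a^{p+k} b^p $^{2p}

Assume L is regular; let p be its pumping constant.
Take w = a^p b^p $^{2p} ∈ L (with i=j=p, i+j=2p), |w| = 4p ≥ p.
By the pumping lemma, w = xyz with |xy| ≤ p and |y| > 0.
Because |xy| ≤ p and w begins with p copies of a, we have y = a^k with 1 ≤ k ≤ p.
Consider xy^2z = a^{p+k} b^p $^{2p}. Now the a- and b-counts sum to 2p+k, but the $-count is 2p ≠ 2p+k. So xy^2z ∉ L.
This is a contradiction; hence L is not regular.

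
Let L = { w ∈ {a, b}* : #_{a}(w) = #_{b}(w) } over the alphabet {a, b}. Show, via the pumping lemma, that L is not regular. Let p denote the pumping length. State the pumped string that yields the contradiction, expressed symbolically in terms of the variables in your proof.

Assume L is regular. Let p be the pumping length given by the pumping lemma.
Choose w = a^p b^p ∈ L with |w| = 2p ≥ p.
By the pumping lemma, w = xyz with |xy| ≤ p and y is nonempty.
The first p characters of w are a's, so xy (and hence y) consists only of a's. Write y = a^k, 1 ≤ k ≤ p.
Pump with i = 2: xy^2z = a^{p+k} b^p has p+k occurrences of a but only p of b. Since k ≥ 1 the counts differ, so xy^2z ∉ L.
This contradicts the pumping lemma, so L is not regular.

a^{p+k} b^p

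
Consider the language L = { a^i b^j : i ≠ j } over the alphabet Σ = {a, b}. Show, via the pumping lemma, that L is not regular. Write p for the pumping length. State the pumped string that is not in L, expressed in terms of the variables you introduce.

Suppose for contradiction that L is regular, and let p be the pumping length.
Choose w = a^p b^{p+p!}. Since p ≠ p+p!, w ∈ L; and |w| ≥ p.
By the pumping lemma, w = xyz with |xy| ≤ p and |y| > 0.
Because |xy| ≤ p and w begins with p copies of a, we have y = a^k with 1 ≤ k ≤ p.
Since 1 ≤ k ≤ p, k divides p!; set t = 1 + p!/k. Then xy^t z has p + (p!/k)·k = p + p! copies of a. Now the a-count equals the b-count, so i ≠ j fails. So xy^t z = a^{p+p!} b^{p+p!} ∉ L.
This is a contradiction; hence L is not regular.

a^{p+p!} b^{p+p!}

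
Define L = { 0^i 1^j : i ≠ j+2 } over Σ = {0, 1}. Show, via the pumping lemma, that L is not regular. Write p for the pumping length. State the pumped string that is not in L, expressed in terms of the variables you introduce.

0^{p+p!} 1^{p+p!-2}

Assume L is regular. Let p be the pumping length given by the pumping lemma.
Choose w = 0^p 1^{p+p!-2}. Since p ≠ (p+p!-2)+2 = p+p!, w ∈ L; and |w| ≥ p.
By the pumping lemma, w = xyz with |xy| ≤ p and y is nonempty.
The first p characters of w are 0's, so xy (and hence y) consists only of 0's. Write y = 0^k, 1 ≤ k ≤ p.
Since 1 ≤ k ≤ p, k divides p!; set t = 1 + p!/k. Then xy^t z has p + (p!/k)·k = p + p! copies of 0. Now the 0-count is p+p! and (1-count)+2 = (p+p!-2)+2 = p+p!, so i ≠ j+2 fails. So xy^t z = 0^{p+p!} 1^{p+p!-2} ∉ L.
This is a contradiction; hence L is not regular.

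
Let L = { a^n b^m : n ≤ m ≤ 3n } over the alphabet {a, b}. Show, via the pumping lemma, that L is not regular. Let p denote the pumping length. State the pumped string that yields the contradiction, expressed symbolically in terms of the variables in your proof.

Assume L is regular; let p be its pumping constant.
Take w = a^p b^p ∈ L (since p ≤ p ≤ 3p), with |w| = 2p ≥ p.
The pumping lemma gives a decomposition w = xyz where |xy| ≤ p and |y| ≥ 1.
The first p characters of w are a's, so xy (and hence y) consists only of a's. Write y = a^k, 1 ≤ k ≤ p.
Pump with i = 2: xy^2z = a^{p+k} b^p. Now n = p+k > p = m, so the condition n ≤ m fails. Thus xy^2z ∉ L.
This contradicts the pumping lemma, so L is not regular.

a^{p+k} b^p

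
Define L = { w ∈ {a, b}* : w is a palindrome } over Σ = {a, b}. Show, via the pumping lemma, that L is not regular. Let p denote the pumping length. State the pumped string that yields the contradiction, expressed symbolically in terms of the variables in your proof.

Assume L is regular; let p be its pumping constant.
Take w = a^p b a^p, a palindrome of length 2p+1 ≥ p.
The pumping lemma gives a decomposition w = xyz where |xy| ≤ p and |y| > 0.
Because |xy| ≤ p and w begins with p copies of a, we have y = a^k with 1 ≤ k ≤ p.
Pump with i = 2: xy^2z = a^{p+k} b a^p. Its reverse is a^p b a^{p+k}, which differs from xy^2z since k ≥ 1. So xy^2z is not a palindrome and xy^2z ∉ L.
This is a contradiction; hence L is not regular.

a^{p+k} b a^p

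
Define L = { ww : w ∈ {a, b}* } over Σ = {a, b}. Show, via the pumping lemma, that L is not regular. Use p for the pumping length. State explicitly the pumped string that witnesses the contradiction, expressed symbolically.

a^{p+k} b^p a^p b^p

Toward a contradiction, assume L is regular with pumping length p.
Take w = a^p b^p a^p b^p = uu where u = a^pb^p; then w ∈ L and |w| = 4p ≥ p.
The pumping lemma gives a decomposition w = xyz where |xy| ≤ p and |y| ≥ 1.
Because |xy| ≤ p and w begins with p copies of a, we have y = a^k with 1 ≤ k ≤ p.
Pump with i = 2: xy^2z = a^{p+k} b^p a^p b^p, of length 4p+k. Suppose this equals vv. The string starts with a and ends with b, so v does too; thus the boundary between the two copies of v is a b→a transition. There is exactly one such transition, at position 2p+k, so |v| = 2p+k and |vv| = 4p+2k ≠ 4p+k since k ≥ 1. So xy^2z ∉ L.
Contradiction. Therefore L is not regular.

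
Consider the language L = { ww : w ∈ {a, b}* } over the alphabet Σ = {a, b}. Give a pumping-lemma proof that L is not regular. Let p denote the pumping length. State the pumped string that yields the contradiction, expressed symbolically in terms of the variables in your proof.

a^{p+k} b^p a^p b^p

Assume L is regular. Let p be the pumping length given by the pumping lemma.
Take w = a^p b^p a^p b^p = uu where u = a^pb^p; then w ∈ L and |w| = 4p ≥ p.
The pumping lemma gives a decomposition w = xyz where |xy| ≤ p and y is nonempty.
Because |xy| ≤ p and w begins with p copies of a, we have y = a^k with 1 ≤ k ≤ p.
Pump with i = 2: xy^2z = a^{p+k} b^p a^p b^p, of length 4p+k. Suppose this equals vv. The string starts with a and ends with b, so v does too; thus the boundary between the two copies of v is a b→a transition. There is exactly one such transition, at position 2p+k, so |v| = 2p+k and |vv| = 4p+2k ≠ 4p+k since k ≥ 1. So xy^2z ∉ L.
Contradiction. Therefore L is not regular.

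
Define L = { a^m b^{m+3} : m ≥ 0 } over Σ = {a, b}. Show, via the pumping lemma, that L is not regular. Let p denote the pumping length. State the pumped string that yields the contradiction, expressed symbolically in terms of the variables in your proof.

a^{p+k} b^{p+3}

Assume L is regular. Let p be the pumping length given by the pumping lemma.
Let w = a^p b^{p+3} ∈ L; note |w| = 2p+3 ≥ p.
Write w = xyz as guaranteed by the lemma, with |xy| ≤ p and y is nonempty.
Since the first p symbols of w are all a's and |xy| ≤ p, y lies entirely in the leading a-block: y = a^k for some k with 1 ≤ k ≤ p.
Pump with i = 2: xy^2z = a^{p+k} b^{p+3}. For this to lie in L we would need p+3 = (p+k)+3, which forces k = 0. But k ≥ 1, so xy^2z ∉ L.
This is a contradiction; hence L is not regular.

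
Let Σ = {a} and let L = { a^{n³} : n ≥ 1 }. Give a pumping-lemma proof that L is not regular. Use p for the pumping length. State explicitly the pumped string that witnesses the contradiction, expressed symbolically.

Suppose for contradiction that L is regular, and let p be the pumping length.
Take w = a^{p³} ∈ L with |w| = p³ ≥ p.
The pumping lemma gives a decomposition w = xyz where |xy| ≤ p and |y| ≥ 1.
Then y = a^k for some k with 1 ≤ k ≤ p.
Pump with i = 2: xy^2z = a^{p³+k}. Since 1 ≤ k ≤ p, p³ < p³+k ≤ p³+p < p³+3p²+3p+1 = (p+1)³, so p³+k is not a perfect cube. So xy^2z ∉ L.
Contradiction. Therefore L is not regular.

a^{p³+k}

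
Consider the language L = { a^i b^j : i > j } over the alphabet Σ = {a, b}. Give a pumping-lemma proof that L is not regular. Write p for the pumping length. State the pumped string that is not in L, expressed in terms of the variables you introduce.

a^{p+1-k} b^p

Assume L is regular. Let p be the pumping length given by the pumping lemma.
Choose w = a^{p+1} b^p ∈ L, with |w| = 2p+1 ≥ p.
Write w = xyz as guaranteed by the lemma, with |xy| ≤ p and |y| > 0.
The first p characters of w are a's, so xy (and hence y) consists only of a's. Write y = a^k, 1 ≤ k ≤ p.
Consider xy^0z = xz = a^{p+1-k} b^p. Since k ≥ 1, the a-count p+1-k is at most p, so i > j fails; thus xz ∉ L.
Contradiction. Therefore L is not regular.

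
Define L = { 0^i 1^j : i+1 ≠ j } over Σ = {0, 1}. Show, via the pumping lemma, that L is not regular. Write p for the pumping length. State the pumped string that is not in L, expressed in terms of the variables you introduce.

0^{p+p!} 1^{p+p!+1}

Toward a contradiction, assume L is regular with pumping length p.
Choose w = 0^p 1^{p+p!+1}. Since p ≠ (p+p!+1)-1 = p+p!, w ∈ L; and |w| ≥ p.
The pumping lemma gives a decomposition w = xyz where |xy| ≤ p and |y| ≥ 1.
Since the first p symbols of w are all 0's and |xy| ≤ p, y lies entirely in the leading 0-block: y = 0^k for some k with 1 ≤ k ≤ p.
Since 1 ≤ k ≤ p, k divides p!; set t = 1 + p!/k. Then xy^t z has p + (p!/k)·k = p + p! copies of 0. Now the 0-count is p+p! and (1-count)-1 = (p+p!+1)-1 = p+p!, so i+1 ≠ j fails. So xy^t z = 0^{p+p!} 1^{p+p!+1} ∉ L.
This contradicts the pumping lemma, so L is not regular.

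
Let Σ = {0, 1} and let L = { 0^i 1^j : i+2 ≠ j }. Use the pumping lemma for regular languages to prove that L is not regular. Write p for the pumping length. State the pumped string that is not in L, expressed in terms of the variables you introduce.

Suppose for contradiction that L is regular, and let p be the pumping length.
Choose w = 0^p 1^{p+p!+2}. Since p ≠ (p+p!+2)-2 = p+p!, w ∈ L; and |w| ≥ p.
The pumping lemma gives a decomposition w = xyz where |xy| ≤ p and |y| ≥ 1.
The first p characters of w are 0's, so xy (and hence y) consists only of 0's. Write y = 0^k, 1 ≤ k ≤ p.
Since 1 ≤ k ≤ p, k divides p!; set t = 1 + p!/k. Then xy^t z has p + (p!/k)·k = p + p! copies of 0. Now the 0-count is p+p! and (1-count)-2 = (p+p!+2)-2 = p+p!, so i+2 ≠ j fails. So xy^t z = 0^{p+p!} 1^{p+p!+2} ∉ L.
Contradiction. Therefore L is not regular.

0^{p+p!} 1^{p+p!+2}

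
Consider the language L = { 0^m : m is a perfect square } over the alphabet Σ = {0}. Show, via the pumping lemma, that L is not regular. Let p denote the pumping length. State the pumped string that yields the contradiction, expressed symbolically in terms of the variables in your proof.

0^{p²+k}

Toward a contradiction, assume L is regular with pumping length p.
Take w = 0^{p²} ∈ L with |w| = p² ≥ p.
By the pumping lemma, w = xyz with |xy| ≤ p and y is nonempty.
Then y = 0^k for some k with 1 ≤ k ≤ p.
Pump with i = 2: xy^2z = 0^{p²+k}. Since 1 ≤ k ≤ p, p² < p²+k ≤ p²+p < (p+1)², so p²+k lies strictly between consecutive squares and is not a perfect square. So xy^2z ∉ L.
Contradiction. Therefore L is not regular.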